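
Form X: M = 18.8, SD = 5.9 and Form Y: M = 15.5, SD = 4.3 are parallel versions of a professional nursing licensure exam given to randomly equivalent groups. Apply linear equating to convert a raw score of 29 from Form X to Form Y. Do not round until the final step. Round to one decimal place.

Linear equating: y = (SD_Y/SD_X)(x − M_X) + M_Y
y = (4.3/5.9)(29 − 18.8) + 15.5
y = 0.728814 × 10.2 + 15.5 = 7.4339 + 15.5 = 22.9

22.9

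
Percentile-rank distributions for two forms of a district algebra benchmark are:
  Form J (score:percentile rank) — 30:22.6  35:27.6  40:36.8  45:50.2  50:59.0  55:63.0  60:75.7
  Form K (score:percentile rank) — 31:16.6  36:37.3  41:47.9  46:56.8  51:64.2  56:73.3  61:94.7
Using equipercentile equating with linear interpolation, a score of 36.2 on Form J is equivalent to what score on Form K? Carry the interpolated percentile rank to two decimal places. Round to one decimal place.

PR of 36.2 on Form J: 27.6 + (36.2 − 35)/(40 − 35) × (36.8 − 27.6) = 29.81
On Form K, PR 29.81 falls between score 31 (PR 16.6) and 36 (PR 37.3).
Interpolate: 31 + (29.81 − 16.6)/(37.3 − 16.6) × (36 − 31) = 34.2

34.2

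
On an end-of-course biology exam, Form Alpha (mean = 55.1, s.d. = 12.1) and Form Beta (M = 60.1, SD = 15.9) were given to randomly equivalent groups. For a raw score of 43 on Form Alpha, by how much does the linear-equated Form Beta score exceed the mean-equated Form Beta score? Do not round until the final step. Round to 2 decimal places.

-3.80

Mean-equated: 43 + (60.1 − 55.1) = 48.00
Linear-equated: (15.9/12.1)(43 − 55.1) + 60.1 = 44.200
Difference = 44.200 − 48.00 = -3.80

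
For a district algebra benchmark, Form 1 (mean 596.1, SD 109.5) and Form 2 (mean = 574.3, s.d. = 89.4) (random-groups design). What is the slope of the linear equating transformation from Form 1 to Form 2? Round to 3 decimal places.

A = SD_Y / SD_X = 89.4 / 109.5 = 0.816

0.816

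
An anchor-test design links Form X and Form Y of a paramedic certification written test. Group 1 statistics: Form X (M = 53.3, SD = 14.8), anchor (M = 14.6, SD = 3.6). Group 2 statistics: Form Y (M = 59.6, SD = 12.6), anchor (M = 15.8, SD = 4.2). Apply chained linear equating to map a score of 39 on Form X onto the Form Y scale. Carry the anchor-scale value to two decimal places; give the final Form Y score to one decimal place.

Form X → anchor (Group 1): v = (3.6/14.8)(39 − 53.3) + 14.6 = 11.12
anchor → Form Y (Group 2): y = (12.6/4.2)(11.12 − 15.8) + 59.6 = 45.6

45.6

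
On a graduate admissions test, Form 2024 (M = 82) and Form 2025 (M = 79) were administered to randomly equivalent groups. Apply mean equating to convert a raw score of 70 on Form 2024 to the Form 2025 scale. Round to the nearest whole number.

Mean equating: y = x + (M_Y − M_X) = 70 + (79 − 82) = 67

67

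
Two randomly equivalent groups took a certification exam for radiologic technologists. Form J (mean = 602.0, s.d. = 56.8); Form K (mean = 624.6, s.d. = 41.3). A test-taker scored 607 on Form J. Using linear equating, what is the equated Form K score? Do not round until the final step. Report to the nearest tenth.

Linear equating: y = (SD_Y/SD_X)(x − M_X) + M_Y
y = (41.3/56.8)(607 − 602.0) + 624.6
y = 0.727113 × 5.0 + 624.6 = 3.6356 + 624.6 = 628.2

628.2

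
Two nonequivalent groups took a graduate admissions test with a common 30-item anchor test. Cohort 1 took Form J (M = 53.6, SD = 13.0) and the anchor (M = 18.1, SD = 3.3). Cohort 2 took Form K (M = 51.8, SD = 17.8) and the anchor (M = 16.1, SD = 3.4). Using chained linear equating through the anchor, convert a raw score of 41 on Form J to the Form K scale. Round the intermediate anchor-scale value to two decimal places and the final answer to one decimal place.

Form J → anchor (Cohort 1): v = (3.3/13.0)(41 − 53.6) + 18.1 = 14.90
anchor → Form K (Cohort 2): y = (17.8/3.4)(14.90 − 16.1) + 51.8 = 45.5

45.5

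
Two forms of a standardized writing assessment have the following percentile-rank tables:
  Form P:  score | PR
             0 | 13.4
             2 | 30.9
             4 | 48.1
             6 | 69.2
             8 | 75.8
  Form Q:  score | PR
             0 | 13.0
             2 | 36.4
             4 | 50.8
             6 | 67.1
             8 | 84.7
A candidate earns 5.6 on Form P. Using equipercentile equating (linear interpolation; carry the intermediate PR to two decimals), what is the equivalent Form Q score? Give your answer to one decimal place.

PR of 5.6 on Form P: 48.1 + (5.6 − 4)/(6 − 4) × (69.2 − 48.1) = 64.98
On Form Q, PR 64.98 falls between score 4 (PR 50.8) and 6 (PR 67.1).
Interpolate: 4 + (64.98 − 50.8)/(67.1 − 50.8) × (6 − 4) = 5.7

5.7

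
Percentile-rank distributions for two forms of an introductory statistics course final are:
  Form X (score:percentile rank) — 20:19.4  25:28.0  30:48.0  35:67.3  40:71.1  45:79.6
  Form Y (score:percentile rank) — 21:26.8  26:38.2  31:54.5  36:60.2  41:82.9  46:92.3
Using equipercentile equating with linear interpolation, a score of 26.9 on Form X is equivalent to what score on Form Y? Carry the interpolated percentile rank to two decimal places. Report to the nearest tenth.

24.9

PR of 26.9 on Form X: 28.0 + (26.9 − 25)/(30 − 25) × (48.0 − 28.0) = 35.60
On Form Y, PR 35.60 falls between score 21 (PR 26.8) and 26 (PR 38.2).
Interpolate: 21 + (35.60 − 26.8)/(38.2 − 26.8) × (26 − 21) = 24.9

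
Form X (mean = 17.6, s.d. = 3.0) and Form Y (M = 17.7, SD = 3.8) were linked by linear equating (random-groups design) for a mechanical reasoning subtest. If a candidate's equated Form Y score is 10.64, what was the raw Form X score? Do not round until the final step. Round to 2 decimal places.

Invert y = (SD_Y/SD_X)(x − M_X) + M_Y:
x = (SD_X/SD_Y)(y − M_Y) + M_X = (3.0/3.8)(10.64 − 17.7) + 17.6
x = 0.789474 × -7.060 + 17.6 = 12.03

12.03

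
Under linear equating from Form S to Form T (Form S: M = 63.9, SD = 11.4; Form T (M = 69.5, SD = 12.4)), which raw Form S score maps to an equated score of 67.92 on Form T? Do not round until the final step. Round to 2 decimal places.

Invert y = (SD_Y/SD_X)(x − M_X) + M_Y:
x = (SD_X/SD_Y)(y − M_Y) + M_X = (11.4/12.4)(67.92 − 69.5) + 63.9
x = 0.919355 × -1.580 + 63.9 = 62.45

62.45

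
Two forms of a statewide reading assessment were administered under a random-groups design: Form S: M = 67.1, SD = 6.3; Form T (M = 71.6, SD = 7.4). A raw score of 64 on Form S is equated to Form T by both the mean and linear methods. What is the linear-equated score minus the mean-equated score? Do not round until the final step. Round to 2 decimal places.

-0.54

Mean-equated: 64 + (71.6 − 67.1) = 68.50
Linear-equated: (7.4/6.3)(64 − 67.1) + 71.6 = 67.959
Difference = 67.959 − 68.50 = -0.54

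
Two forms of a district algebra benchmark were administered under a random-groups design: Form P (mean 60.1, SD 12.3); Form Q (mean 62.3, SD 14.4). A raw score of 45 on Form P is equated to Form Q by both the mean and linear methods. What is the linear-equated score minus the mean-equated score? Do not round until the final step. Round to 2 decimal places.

Mean-equated: 45 + (62.3 − 60.1) = 47.20
Linear-equated: (14.4/12.3)(45 − 60.1) + 62.3 = 44.622
Difference = 44.622 − 47.20 = -2.58

-2.58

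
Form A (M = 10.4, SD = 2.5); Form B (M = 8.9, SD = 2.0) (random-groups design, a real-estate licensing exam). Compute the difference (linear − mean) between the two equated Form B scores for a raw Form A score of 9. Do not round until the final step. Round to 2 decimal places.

0.28

Mean-equated: 9 + (8.9 − 10.4) = 7.50
Linear-equated: (2.0/2.5)(9 − 10.4) + 8.9 = 7.780
Difference = 7.780 − 7.50 = 0.28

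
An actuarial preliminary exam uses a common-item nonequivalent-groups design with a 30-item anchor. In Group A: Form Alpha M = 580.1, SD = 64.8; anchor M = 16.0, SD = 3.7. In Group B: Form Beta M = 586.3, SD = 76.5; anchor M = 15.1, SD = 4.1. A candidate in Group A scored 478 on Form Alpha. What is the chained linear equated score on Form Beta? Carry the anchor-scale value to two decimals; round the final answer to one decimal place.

494.3

Form Alpha → anchor (Group A): v = (3.7/64.8)(478 − 580.1) + 16.0 = 10.17
anchor → Form Beta (Group B): y = (76.5/4.1)(10.17 − 15.1) + 586.3 = 494.3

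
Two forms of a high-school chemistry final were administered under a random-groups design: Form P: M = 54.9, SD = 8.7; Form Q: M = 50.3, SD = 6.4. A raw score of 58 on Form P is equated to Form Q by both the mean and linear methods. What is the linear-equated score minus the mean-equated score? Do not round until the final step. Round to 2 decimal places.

-0.82

Mean-equated: 58 + (50.3 − 54.9) = 53.40
Linear-equated: (6.4/8.7)(58 − 54.9) + 50.3 = 52.580
Difference = 52.580 − 53.40 = -0.82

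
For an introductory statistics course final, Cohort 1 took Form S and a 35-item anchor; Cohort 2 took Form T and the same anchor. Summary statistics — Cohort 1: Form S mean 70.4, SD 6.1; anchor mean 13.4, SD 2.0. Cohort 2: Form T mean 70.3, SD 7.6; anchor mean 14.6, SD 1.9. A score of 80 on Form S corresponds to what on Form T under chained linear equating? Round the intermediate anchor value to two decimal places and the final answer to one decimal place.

Form S → anchor (Cohort 1): v = (2.0/6.1)(80 − 70.4) + 13.4 = 16.55
anchor → Form T (Cohort 2): y = (7.6/1.9)(16.55 − 14.6) + 70.3 = 78.1

78.1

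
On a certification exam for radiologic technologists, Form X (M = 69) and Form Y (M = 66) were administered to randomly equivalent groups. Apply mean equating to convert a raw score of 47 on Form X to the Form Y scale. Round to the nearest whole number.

Mean equating: y = x + (M_Y − M_X) = 47 + (66 − 69) = 44

44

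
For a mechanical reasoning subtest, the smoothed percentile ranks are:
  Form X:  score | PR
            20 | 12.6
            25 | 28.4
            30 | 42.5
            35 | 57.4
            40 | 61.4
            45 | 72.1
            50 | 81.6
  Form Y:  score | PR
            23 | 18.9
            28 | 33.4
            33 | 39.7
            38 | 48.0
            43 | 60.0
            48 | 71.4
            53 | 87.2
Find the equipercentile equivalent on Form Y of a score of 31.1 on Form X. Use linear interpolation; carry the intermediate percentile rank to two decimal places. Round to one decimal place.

36.7

PR of 31.1 on Form X: 42.5 + (31.1 − 30)/(35 − 30) × (57.4 − 42.5) = 45.78
On Form Y, PR 45.78 falls between score 33 (PR 39.7) and 38 (PR 48.0).
Interpolate: 33 + (45.78 − 39.7)/(48.0 − 39.7) × (38 − 33) = 36.7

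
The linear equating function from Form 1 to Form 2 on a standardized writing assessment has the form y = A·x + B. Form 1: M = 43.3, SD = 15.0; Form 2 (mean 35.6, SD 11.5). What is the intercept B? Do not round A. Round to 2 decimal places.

A = SD_Y / SD_X = 11.5 / 15.0 = 0.766667
B = M_Y − A·M_X = 35.6 − 0.766667 × 43.3 = 2.40

2.40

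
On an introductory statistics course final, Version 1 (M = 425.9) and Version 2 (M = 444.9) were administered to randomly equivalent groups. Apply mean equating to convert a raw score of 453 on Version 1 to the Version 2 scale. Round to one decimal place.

Mean equating: y = x + (M_Y − M_X) = 453 + (444.9 − 425.9) = 472.0

472.0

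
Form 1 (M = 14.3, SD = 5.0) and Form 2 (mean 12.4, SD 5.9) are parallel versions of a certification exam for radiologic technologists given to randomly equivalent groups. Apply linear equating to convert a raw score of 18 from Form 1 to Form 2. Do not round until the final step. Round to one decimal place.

16.8

Linear equating: y = (SD_Y/SD_X)(x − M_X) + M_Y
y = (5.9/5.0)(18 − 14.3) + 12.4
y = 1.180000 × 3.7 + 12.4 = 4.3660 + 12.4 = 16.8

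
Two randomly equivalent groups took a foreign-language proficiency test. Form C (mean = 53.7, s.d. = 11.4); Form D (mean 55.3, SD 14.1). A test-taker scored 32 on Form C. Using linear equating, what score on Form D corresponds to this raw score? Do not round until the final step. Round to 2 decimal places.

28.46

Linear equating: y = (SD_Y/SD_X)(x − M_X) + M_Y
y = (14.1/11.4)(32 − 53.7) + 55.3
y = 1.236842 × -21.7 + 55.3 = -26.8395 + 55.3 = 28.46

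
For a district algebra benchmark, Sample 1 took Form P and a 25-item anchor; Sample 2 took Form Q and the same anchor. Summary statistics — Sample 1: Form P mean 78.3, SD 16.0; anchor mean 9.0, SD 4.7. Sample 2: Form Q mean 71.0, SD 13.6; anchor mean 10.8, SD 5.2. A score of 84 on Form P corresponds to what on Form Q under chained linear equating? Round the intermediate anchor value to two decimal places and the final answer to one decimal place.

Form P → anchor (Sample 1): v = (4.7/16.0)(84 − 78.3) + 9.0 = 10.67
anchor → Form Q (Sample 2): y = (13.6/5.2)(10.67 − 10.8) + 71.0 = 70.7

70.7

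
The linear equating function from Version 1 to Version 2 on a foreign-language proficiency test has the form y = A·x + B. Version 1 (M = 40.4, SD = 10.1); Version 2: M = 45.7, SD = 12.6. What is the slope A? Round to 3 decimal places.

1.248

A = SD_Y / SD_X = 12.6 / 10.1 = 1.248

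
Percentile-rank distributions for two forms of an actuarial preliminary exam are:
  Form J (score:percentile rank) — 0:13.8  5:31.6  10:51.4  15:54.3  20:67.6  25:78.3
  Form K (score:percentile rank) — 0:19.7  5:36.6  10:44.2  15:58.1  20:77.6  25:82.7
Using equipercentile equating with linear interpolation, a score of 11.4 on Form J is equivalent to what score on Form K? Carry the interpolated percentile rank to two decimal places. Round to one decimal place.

12.9

PR of 11.4 on Form J: 51.4 + (11.4 − 10)/(15 − 10) × (54.3 − 51.4) = 52.21
On Form K, PR 52.21 falls between score 10 (PR 44.2) and 15 (PR 58.1).
Interpolate: 10 + (52.21 − 44.2)/(58.1 − 44.2) × (15 − 10) = 12.9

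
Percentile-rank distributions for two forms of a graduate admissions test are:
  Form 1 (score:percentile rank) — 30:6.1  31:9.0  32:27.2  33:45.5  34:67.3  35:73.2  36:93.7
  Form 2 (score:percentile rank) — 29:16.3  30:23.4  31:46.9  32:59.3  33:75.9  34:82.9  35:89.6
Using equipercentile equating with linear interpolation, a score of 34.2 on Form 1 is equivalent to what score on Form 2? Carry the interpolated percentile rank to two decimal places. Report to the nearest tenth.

32.6

PR of 34.2 on Form 1: 67.3 + (34.2 − 34)/(35 − 34) × (73.2 − 67.3) = 68.48
On Form 2, PR 68.48 falls between score 32 (PR 59.3) and 33 (PR 75.9).
Interpolate: 32 + (68.48 − 59.3)/(75.9 − 59.3) × (33 − 32) = 32.6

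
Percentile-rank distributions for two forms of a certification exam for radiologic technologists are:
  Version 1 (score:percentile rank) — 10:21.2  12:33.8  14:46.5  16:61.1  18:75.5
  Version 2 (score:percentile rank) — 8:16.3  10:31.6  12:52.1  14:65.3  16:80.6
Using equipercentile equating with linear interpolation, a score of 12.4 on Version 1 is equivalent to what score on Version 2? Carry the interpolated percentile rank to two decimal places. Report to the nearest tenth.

PR of 12.4 on Version 1: 33.8 + (12.4 − 12)/(14 − 12) × (46.5 − 33.8) = 36.34
On Version 2, PR 36.34 falls between score 10 (PR 31.6) and 12 (PR 52.1).
Interpolate: 10 + (36.34 − 31.6)/(52.1 − 31.6) × (12 − 10) = 10.5

10.5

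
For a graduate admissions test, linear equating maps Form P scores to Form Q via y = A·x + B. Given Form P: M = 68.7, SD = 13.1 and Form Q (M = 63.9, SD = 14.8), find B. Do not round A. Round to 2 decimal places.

-13.72

A = SD_Y / SD_X = 14.8 / 13.1 = 1.129771
B = M_Y − A·M_X = 63.9 − 1.129771 × 68.7 = -13.72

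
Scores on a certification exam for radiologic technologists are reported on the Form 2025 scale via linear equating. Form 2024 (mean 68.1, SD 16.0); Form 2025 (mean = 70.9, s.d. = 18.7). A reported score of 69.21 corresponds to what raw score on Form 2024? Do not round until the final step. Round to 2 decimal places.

Invert y = (SD_Y/SD_X)(x − M_X) + M_Y:
x = (SD_X/SD_Y)(y − M_Y) + M_X = (16.0/18.7)(69.21 − 70.9) + 68.1
x = 0.855615 × -1.690 + 68.1 = 66.65

66.65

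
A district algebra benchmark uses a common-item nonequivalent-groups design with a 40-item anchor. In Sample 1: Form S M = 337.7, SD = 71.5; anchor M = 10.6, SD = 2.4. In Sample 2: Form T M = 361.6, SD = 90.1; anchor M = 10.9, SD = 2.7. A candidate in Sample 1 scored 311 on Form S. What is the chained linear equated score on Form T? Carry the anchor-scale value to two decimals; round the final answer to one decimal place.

321.6

Form S → anchor (Sample 1): v = (2.4/71.5)(311 − 337.7) + 10.6 = 9.70
anchor → Form T (Sample 2): y = (90.1/2.7)(9.70 − 10.9) + 361.6 = 321.6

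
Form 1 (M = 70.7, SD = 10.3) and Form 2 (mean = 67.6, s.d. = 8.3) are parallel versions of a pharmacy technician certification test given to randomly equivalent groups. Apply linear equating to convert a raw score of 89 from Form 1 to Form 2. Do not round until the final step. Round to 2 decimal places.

82.35

Linear equating: y = (SD_Y/SD_X)(x − M_X) + M_Y
y = (8.3/10.3)(89 − 70.7) + 67.6
y = 0.805825 × 18.3 + 67.6 = 14.7466 + 67.6 = 82.35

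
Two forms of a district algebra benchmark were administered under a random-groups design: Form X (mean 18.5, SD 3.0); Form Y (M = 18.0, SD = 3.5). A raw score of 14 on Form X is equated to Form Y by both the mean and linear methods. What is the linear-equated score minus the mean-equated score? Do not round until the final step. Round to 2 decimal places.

-0.75

Mean-equated: 14 + (18.0 − 18.5) = 13.50
Linear-equated: (3.5/3.0)(14 − 18.5) + 18.0 = 12.750
Difference = 12.750 − 13.50 = -0.75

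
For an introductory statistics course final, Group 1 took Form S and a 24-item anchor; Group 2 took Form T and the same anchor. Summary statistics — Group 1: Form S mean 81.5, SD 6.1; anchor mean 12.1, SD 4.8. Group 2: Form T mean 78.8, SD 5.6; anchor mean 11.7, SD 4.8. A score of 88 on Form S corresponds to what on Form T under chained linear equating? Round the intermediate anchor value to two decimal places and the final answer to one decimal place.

85.2

Form S → anchor (Group 1): v = (4.8/6.1)(88 − 81.5) + 12.1 = 17.21
anchor → Form T (Group 2): y = (5.6/4.8)(17.21 − 11.7) + 78.8 = 85.2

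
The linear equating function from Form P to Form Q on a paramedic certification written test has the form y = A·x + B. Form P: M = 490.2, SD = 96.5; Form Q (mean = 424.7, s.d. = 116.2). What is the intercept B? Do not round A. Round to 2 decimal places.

A = SD_Y / SD_X = 116.2 / 96.5 = 1.204145
B = M_Y − A·M_X = 424.7 − 1.204145 × 490.2 = -165.57

-165.57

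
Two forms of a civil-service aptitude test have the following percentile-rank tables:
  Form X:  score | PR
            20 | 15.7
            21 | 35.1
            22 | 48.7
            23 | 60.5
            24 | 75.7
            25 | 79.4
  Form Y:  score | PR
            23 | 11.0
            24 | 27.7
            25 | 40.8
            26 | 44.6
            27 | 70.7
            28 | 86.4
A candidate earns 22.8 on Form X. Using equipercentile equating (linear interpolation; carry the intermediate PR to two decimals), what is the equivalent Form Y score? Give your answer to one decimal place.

PR of 22.8 on Form X: 48.7 + (22.8 − 22)/(23 − 22) × (60.5 − 48.7) = 58.14
On Form Y, PR 58.14 falls between score 26 (PR 44.6) and 27 (PR 70.7).
Interpolate: 26 + (58.14 − 44.6)/(70.7 − 44.6) × (27 − 26) = 26.5

26.5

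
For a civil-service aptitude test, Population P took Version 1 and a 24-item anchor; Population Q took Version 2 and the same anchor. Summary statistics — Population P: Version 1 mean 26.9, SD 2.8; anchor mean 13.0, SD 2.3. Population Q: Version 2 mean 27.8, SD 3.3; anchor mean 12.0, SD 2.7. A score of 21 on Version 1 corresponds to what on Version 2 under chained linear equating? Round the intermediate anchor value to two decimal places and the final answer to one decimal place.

Version 1 → anchor (Population P): v = (2.3/2.8)(21 − 26.9) + 13.0 = 8.15
anchor → Version 2 (Population Q): y = (3.3/2.7)(8.15 − 12.0) + 27.8 = 23.1

23.1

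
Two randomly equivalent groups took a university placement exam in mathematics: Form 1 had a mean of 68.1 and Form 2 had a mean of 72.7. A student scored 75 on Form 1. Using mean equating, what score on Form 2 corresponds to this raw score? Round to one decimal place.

Mean equating: y = x + (M_Y − M_X) = 75 + (72.7 − 68.1) = 79.6

79.6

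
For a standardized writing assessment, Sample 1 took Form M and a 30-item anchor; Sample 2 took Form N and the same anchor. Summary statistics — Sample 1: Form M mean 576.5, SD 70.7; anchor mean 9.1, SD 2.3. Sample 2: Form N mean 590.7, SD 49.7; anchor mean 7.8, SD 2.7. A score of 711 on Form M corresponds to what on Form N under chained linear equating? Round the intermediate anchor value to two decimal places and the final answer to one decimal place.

695.3

Form M → anchor (Sample 1): v = (2.3/70.7)(711 − 576.5) + 9.1 = 13.48
anchor → Form N (Sample 2): y = (49.7/2.7)(13.48 − 7.8) + 590.7 = 695.3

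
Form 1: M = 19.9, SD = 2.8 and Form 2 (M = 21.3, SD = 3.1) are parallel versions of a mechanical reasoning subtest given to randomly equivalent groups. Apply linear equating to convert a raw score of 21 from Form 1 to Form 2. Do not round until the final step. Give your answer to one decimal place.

Linear equating: y = (SD_Y/SD_X)(x − M_X) + M_Y
y = (3.1/2.8)(21 − 19.9) + 21.3
y = 1.107143 × 1.1 + 21.3 = 1.2179 + 21.3 = 22.5

22.5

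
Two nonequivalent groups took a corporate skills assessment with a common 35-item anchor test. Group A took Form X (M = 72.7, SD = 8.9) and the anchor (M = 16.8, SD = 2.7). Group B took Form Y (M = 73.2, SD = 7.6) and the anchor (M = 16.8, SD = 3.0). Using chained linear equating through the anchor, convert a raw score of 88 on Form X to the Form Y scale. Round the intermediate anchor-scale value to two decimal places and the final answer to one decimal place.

Form X → anchor (Group A): v = (2.7/8.9)(88 − 72.7) + 16.8 = 21.44
anchor → Form Y (Group B): y = (7.6/3.0)(21.44 − 16.8) + 73.2 = 85.0

85.0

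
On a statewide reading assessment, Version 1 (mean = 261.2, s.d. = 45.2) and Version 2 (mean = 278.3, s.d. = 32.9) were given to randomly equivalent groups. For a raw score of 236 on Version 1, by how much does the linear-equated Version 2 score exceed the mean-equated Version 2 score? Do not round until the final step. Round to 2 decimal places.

Mean-equated: 236 + (278.3 − 261.2) = 253.10
Linear-equated: (32.9/45.2)(236 − 261.2) + 278.3 = 259.958
Difference = 259.958 − 253.10 = 6.86

6.86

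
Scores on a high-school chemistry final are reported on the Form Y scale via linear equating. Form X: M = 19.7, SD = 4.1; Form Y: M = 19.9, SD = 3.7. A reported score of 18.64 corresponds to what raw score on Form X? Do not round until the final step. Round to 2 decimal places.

Invert y = (SD_Y/SD_X)(x − M_X) + M_Y:
x = (SD_X/SD_Y)(y − M_Y) + M_X = (4.1/3.7)(18.64 − 19.9) + 19.7
x = 1.108108 × -1.260 + 19.7 = 18.30

18.30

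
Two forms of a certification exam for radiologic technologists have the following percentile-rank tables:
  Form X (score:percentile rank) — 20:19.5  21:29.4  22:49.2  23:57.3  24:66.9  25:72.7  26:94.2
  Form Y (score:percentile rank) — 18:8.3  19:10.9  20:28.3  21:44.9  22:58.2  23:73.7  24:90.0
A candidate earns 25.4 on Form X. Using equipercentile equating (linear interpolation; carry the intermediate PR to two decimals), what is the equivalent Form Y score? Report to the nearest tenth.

23.5

PR of 25.4 on Form X: 72.7 + (25.4 − 25)/(26 − 25) × (94.2 − 72.7) = 81.30
On Form Y, PR 81.30 falls between score 23 (PR 73.7) and 24 (PR 90.0).
Interpolate: 23 + (81.30 − 73.7)/(90.0 − 73.7) × (24 − 23) = 23.5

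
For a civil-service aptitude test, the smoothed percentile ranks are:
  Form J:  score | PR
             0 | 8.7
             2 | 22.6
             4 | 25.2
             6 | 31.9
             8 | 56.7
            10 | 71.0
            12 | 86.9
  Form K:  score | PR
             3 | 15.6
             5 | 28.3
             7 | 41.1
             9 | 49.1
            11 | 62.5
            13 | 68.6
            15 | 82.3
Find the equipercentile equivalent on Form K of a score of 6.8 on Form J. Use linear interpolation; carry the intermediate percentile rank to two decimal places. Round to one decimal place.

PR of 6.8 on Form J: 31.9 + (6.8 − 6)/(8 − 6) × (56.7 − 31.9) = 41.82
On Form K, PR 41.82 falls between score 7 (PR 41.1) and 9 (PR 49.1).
Interpolate: 7 + (41.82 − 41.1)/(49.1 − 41.1) × (9 − 7) = 7.2

7.2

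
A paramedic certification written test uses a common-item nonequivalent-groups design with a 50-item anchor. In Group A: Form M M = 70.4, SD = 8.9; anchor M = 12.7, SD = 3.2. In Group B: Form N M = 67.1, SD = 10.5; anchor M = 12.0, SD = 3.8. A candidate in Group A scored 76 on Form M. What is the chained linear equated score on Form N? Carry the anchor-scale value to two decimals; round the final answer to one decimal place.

74.6

Form M → anchor (Group A): v = (3.2/8.9)(76 − 70.4) + 12.7 = 14.71
anchor → Form N (Group B): y = (10.5/3.8)(14.71 − 12.0) + 67.1 = 74.6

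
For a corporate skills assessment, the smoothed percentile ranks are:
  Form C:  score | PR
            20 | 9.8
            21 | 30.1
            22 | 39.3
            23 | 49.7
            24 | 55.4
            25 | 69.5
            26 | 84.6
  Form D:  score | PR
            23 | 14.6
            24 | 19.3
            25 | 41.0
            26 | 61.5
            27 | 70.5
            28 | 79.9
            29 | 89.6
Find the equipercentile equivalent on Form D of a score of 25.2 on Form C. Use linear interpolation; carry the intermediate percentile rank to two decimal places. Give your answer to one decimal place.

PR of 25.2 on Form C: 69.5 + (25.2 − 25)/(26 − 25) × (84.6 − 69.5) = 72.52
On Form D, PR 72.52 falls between score 27 (PR 70.5) and 28 (PR 79.9).
Interpolate: 27 + (72.52 − 70.5)/(79.9 − 70.5) × (28 − 27) = 27.2

27.2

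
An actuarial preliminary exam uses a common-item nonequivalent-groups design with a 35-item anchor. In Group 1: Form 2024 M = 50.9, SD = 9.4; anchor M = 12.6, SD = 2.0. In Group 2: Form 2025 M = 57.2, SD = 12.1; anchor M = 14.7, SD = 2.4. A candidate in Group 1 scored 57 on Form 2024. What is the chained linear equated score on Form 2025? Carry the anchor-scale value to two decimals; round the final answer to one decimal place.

53.2

Form 2024 → anchor (Group 1): v = (2.0/9.4)(57 − 50.9) + 12.6 = 13.90
anchor → Form 2025 (Group 2): y = (12.1/2.4)(13.90 − 14.7) + 57.2 = 53.2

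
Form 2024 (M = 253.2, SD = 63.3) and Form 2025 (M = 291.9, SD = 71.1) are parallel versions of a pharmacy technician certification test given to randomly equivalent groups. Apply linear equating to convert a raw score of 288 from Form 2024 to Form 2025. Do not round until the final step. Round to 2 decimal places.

Linear equating: y = (SD_Y/SD_X)(x − M_X) + M_Y
y = (71.1/63.3)(288 − 253.2) + 291.9
y = 1.123223 × 34.8 + 291.9 = 39.0882 + 291.9 = 330.99

330.99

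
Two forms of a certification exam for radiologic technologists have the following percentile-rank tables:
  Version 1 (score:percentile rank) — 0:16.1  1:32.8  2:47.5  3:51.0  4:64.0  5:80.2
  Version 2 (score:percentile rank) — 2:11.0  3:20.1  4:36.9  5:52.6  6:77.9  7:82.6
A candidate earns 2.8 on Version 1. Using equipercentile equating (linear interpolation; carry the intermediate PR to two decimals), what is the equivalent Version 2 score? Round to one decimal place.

4.9

PR of 2.8 on Version 1: 47.5 + (2.8 − 2)/(3 − 2) × (51.0 − 47.5) = 50.30
On Version 2, PR 50.30 falls between score 4 (PR 36.9) and 5 (PR 52.6).
Interpolate: 4 + (50.30 − 36.9)/(52.6 − 36.9) × (5 − 4) = 4.9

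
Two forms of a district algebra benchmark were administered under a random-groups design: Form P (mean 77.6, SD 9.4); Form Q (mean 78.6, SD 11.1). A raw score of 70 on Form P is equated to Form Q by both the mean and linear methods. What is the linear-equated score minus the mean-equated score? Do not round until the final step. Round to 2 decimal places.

-1.37

Mean-equated: 70 + (78.6 − 77.6) = 71.00
Linear-equated: (11.1/9.4)(70 − 77.6) + 78.6 = 69.626
Difference = 69.626 − 71.00 = -1.37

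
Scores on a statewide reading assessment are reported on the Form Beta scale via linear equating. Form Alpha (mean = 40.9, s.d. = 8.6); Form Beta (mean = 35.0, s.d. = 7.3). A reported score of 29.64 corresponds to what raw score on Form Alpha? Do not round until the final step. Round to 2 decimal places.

Invert y = (SD_Y/SD_X)(x − M_X) + M_Y:
x = (SD_X/SD_Y)(y − M_Y) + M_X = (8.6/7.3)(29.64 − 35.0) + 40.9
x = 1.178082 × -5.360 + 40.9 = 34.59

34.59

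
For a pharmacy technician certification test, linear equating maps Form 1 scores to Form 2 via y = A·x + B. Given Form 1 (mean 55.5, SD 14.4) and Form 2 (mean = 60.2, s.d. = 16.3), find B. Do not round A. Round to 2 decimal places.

-2.62

A = SD_Y / SD_X = 16.3 / 14.4 = 1.131944
B = M_Y − A·M_X = 60.2 − 1.131944 × 55.5 = -2.62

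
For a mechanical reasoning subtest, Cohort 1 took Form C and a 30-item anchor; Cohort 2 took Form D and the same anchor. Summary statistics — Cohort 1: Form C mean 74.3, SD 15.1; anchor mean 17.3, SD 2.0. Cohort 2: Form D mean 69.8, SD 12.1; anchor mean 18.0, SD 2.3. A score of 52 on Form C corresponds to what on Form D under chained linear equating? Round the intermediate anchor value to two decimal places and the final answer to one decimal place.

Form C → anchor (Cohort 1): v = (2.0/15.1)(52 − 74.3) + 17.3 = 14.35
anchor → Form D (Cohort 2): y = (12.1/2.3)(14.35 − 18.0) + 69.8 = 50.6

50.6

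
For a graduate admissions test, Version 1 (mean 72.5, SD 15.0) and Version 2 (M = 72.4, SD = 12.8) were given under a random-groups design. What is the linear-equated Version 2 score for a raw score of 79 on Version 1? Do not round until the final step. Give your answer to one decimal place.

77.9

Linear equating: y = (SD_Y/SD_X)(x − M_X) + M_Y
y = (12.8/15.0)(79 − 72.5) + 72.4
y = 0.853333 × 6.5 + 72.4 = 5.5467 + 72.4 = 77.9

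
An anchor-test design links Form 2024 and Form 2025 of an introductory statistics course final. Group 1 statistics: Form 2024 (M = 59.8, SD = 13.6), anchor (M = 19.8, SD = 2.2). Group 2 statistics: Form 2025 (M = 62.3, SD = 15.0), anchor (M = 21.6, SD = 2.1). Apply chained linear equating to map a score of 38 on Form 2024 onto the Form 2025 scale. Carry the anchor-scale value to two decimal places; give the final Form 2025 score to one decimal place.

Form 2024 → anchor (Group 1): v = (2.2/13.6)(38 − 59.8) + 19.8 = 16.27
anchor → Form 2025 (Group 2): y = (15.0/2.1)(16.27 − 21.6) + 62.3 = 24.2

24.2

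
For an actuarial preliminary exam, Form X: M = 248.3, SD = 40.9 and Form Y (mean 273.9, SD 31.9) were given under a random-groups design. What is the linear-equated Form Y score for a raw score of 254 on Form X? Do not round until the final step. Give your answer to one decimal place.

Linear equating: y = (SD_Y/SD_X)(x − M_X) + M_Y
y = (31.9/40.9)(254 − 248.3) + 273.9
y = 0.779951 × 5.7 + 273.9 = 4.4457 + 273.9 = 278.3

278.3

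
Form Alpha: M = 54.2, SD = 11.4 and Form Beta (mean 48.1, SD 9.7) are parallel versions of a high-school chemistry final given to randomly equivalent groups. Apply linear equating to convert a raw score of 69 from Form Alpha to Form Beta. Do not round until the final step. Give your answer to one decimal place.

Linear equating: y = (SD_Y/SD_X)(x − M_X) + M_Y
y = (9.7/11.4)(69 − 54.2) + 48.1
y = 0.850877 × 14.8 + 48.1 = 12.5930 + 48.1 = 60.7

60.7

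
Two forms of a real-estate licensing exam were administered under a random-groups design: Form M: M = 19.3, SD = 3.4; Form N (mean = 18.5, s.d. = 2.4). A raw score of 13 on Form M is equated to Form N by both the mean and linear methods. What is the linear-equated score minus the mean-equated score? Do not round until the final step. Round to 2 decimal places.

1.85

Mean-equated: 13 + (18.5 − 19.3) = 12.20
Linear-equated: (2.4/3.4)(13 − 19.3) + 18.5 = 14.053
Difference = 14.053 − 12.20 = 1.85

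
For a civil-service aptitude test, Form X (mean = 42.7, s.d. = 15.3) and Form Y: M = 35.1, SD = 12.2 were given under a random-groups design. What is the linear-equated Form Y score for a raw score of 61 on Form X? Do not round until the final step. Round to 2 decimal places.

49.69

Linear equating: y = (SD_Y/SD_X)(x − M_X) + M_Y
y = (12.2/15.3)(61 − 42.7) + 35.1
y = 0.797386 × 18.3 + 35.1 = 14.5922 + 35.1 = 49.69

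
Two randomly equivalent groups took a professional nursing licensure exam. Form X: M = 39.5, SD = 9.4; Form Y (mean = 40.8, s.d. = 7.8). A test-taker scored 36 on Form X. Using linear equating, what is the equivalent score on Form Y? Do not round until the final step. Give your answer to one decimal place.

Linear equating: y = (SD_Y/SD_X)(x − M_X) + M_Y
y = (7.8/9.4)(36 − 39.5) + 40.8
y = 0.829787 × -3.5 + 40.8 = -2.9043 + 40.8 = 37.9

37.9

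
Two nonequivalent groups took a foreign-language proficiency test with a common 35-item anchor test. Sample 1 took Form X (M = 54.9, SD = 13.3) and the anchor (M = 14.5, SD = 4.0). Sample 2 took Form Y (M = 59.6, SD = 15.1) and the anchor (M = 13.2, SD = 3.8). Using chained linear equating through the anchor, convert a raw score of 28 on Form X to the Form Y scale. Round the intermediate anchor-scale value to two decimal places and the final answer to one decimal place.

32.6

Form X → anchor (Sample 1): v = (4.0/13.3)(28 − 54.9) + 14.5 = 6.41
anchor → Form Y (Sample 2): y = (15.1/3.8)(6.41 − 13.2) + 59.6 = 32.6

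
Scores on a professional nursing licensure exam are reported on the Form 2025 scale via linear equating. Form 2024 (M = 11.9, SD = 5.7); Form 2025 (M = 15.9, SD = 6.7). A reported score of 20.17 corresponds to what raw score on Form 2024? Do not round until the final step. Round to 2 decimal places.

15.53

Invert y = (SD_Y/SD_X)(x − M_X) + M_Y:
x = (SD_X/SD_Y)(y − M_Y) + M_X = (5.7/6.7)(20.17 − 15.9) + 11.9
x = 0.850746 × 4.270 + 11.9 = 15.53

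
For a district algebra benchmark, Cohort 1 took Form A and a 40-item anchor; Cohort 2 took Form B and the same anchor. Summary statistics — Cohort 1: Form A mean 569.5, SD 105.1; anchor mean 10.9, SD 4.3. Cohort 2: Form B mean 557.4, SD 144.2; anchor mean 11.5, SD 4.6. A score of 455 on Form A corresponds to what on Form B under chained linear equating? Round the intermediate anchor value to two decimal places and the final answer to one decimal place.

Form A → anchor (Cohort 1): v = (4.3/105.1)(455 − 569.5) + 10.9 = 6.22
anchor → Form B (Cohort 2): y = (144.2/4.6)(6.22 − 11.5) + 557.4 = 391.9

391.9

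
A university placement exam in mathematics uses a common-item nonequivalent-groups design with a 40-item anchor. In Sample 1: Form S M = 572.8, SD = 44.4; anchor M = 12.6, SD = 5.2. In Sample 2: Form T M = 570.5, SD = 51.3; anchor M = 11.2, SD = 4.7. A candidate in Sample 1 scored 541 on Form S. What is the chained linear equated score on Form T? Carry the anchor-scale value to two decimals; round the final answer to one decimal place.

Form S → anchor (Sample 1): v = (5.2/44.4)(541 − 572.8) + 12.6 = 8.88
anchor → Form T (Sample 2): y = (51.3/4.7)(8.88 − 11.2) + 570.5 = 545.2

545.2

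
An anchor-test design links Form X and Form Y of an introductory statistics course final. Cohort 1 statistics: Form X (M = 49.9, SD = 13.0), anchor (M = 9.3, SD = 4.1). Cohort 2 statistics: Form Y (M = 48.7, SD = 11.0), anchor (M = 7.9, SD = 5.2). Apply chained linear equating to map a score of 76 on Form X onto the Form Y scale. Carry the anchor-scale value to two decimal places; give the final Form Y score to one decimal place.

Form X → anchor (Cohort 1): v = (4.1/13.0)(76 − 49.9) + 9.3 = 17.53
anchor → Form Y (Cohort 2): y = (11.0/5.2)(17.53 − 7.9) + 48.7 = 69.1

69.1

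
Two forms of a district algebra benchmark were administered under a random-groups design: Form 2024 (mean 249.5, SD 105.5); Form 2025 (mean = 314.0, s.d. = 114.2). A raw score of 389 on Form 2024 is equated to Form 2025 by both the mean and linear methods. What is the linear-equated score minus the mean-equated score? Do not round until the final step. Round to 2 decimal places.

11.50

Mean-equated: 389 + (314.0 − 249.5) = 453.50
Linear-equated: (114.2/105.5)(389 − 249.5) + 314.0 = 465.004
Difference = 465.004 − 453.50 = 11.50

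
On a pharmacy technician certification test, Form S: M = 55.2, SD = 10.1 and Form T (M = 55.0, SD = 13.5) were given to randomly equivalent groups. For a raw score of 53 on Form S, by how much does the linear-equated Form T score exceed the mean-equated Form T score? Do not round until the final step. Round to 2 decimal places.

-0.74

Mean-equated: 53 + (55.0 − 55.2) = 52.80
Linear-equated: (13.5/10.1)(53 − 55.2) + 55.0 = 52.059
Difference = 52.059 − 52.80 = -0.74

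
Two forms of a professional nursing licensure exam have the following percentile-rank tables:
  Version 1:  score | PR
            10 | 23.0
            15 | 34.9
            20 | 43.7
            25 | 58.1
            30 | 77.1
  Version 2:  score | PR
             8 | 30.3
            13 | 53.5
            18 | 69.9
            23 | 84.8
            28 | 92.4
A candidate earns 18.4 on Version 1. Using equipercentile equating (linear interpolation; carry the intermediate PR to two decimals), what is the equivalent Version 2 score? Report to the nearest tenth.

10.3

PR of 18.4 on Version 1: 34.9 + (18.4 − 15)/(20 − 15) × (43.7 − 34.9) = 40.88
On Version 2, PR 40.88 falls between score 8 (PR 30.3) and 13 (PR 53.5).
Interpolate: 8 + (40.88 − 30.3)/(53.5 − 30.3) × (13 − 8) = 10.3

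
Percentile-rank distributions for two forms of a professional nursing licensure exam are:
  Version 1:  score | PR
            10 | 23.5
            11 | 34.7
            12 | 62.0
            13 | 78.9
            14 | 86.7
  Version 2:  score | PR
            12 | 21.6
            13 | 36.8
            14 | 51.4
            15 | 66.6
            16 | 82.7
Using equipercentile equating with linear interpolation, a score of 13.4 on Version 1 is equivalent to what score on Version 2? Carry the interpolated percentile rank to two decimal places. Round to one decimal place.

PR of 13.4 on Version 1: 78.9 + (13.4 − 13)/(14 − 13) × (86.7 − 78.9) = 82.02
On Version 2, PR 82.02 falls between score 15 (PR 66.6) and 16 (PR 82.7).
Interpolate: 15 + (82.02 − 66.6)/(82.7 − 66.6) × (16 − 15) = 16.0

16.0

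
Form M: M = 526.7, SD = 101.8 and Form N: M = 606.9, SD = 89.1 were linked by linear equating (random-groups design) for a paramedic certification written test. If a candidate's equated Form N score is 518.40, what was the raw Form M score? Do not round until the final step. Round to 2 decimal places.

425.59

Invert y = (SD_Y/SD_X)(x − M_X) + M_Y:
x = (SD_X/SD_Y)(y − M_Y) + M_X = (101.8/89.1)(518.40 − 606.9) + 526.7
x = 1.142536 × -88.500 + 526.7 = 425.59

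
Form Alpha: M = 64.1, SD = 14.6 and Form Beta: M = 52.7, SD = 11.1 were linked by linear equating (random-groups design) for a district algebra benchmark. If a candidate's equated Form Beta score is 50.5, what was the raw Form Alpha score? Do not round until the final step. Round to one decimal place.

Invert y = (SD_Y/SD_X)(x − M_X) + M_Y:
x = (SD_X/SD_Y)(y − M_Y) + M_X = (14.6/11.1)(50.5 − 52.7) + 64.1
x = 1.315315 × -2.200 + 64.1 = 61.2

61.2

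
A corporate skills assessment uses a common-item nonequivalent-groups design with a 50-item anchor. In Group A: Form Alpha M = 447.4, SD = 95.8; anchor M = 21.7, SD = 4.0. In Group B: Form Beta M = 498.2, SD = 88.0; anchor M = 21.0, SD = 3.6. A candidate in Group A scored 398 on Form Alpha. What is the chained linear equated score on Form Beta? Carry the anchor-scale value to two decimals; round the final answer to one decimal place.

465.0

Form Alpha → anchor (Group A): v = (4.0/95.8)(398 − 447.4) + 21.7 = 19.64
anchor → Form Beta (Group B): y = (88.0/3.6)(19.64 − 21.0) + 498.2 = 465.0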